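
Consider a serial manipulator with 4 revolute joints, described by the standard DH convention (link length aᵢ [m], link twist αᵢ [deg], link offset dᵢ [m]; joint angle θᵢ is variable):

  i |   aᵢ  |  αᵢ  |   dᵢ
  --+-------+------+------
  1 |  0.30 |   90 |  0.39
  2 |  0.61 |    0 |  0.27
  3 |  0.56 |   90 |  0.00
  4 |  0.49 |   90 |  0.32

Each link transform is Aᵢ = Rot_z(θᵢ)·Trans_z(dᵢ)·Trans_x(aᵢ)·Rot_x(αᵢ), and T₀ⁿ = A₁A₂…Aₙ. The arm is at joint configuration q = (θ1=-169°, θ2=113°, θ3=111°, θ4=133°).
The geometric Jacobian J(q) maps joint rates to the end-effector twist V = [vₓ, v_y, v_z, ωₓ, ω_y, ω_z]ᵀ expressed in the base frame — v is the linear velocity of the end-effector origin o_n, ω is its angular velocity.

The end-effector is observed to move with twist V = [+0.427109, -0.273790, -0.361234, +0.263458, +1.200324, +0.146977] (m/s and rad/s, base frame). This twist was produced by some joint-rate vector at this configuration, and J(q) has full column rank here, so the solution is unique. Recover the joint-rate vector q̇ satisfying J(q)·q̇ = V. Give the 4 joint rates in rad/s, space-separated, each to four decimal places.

o_n = [0.1972, 0.6785, 1.0248]
J₁: ẑ×o_n = [-0.6785, 0.1972, 0.0000], ω = ẑ
J2: z=[-0.1908, 0.9816, 0.0000] o=[-0.2945, -0.0572, 0.3900] → [0.6232, 0.1211, -0.6231, -0.1908, 0.9816, 0.0000]
J3: z=[-0.1908, 0.9816, 0.0000] o=[-0.1120, 0.2533, 0.9515] → [0.0720, 0.0140, -0.3847, -0.1908, 0.9816, 0.0000]
J4: z=[0.6819, 0.1325, 0.7193] o=[0.2834, 0.3301, 0.5625] → [-0.1893, -0.3772, 0.2489, 0.6819, 0.1325, 0.7193]
q̇ = J⁺·V = [-0.3580, 0.4280, 0.7000, 0.7020]

-0.3580 0.4280 0.7000 0.7020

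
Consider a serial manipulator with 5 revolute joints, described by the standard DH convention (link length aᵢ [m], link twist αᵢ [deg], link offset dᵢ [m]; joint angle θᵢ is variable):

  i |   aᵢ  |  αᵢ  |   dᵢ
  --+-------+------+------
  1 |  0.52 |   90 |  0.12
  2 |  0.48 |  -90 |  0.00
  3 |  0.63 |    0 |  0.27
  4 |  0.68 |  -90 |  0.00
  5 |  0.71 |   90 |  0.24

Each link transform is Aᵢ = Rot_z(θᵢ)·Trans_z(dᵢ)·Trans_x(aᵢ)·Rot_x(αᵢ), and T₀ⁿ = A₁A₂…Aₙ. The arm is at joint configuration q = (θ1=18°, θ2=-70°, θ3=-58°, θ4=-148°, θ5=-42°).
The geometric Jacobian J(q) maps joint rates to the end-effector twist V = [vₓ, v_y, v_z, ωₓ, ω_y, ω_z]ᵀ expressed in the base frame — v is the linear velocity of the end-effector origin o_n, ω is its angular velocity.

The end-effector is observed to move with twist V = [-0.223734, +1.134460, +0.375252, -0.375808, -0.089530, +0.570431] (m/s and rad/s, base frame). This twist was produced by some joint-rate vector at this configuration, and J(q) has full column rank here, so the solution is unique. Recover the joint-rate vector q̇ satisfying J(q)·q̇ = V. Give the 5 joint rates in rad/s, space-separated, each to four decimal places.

0.8720 0.2800 -0.8540 0.3890 -0.3460

o_n = [1.1060, 0.1274, 0.7289]
J₁: ẑ×o_n = [-0.1274, 1.1060, 0.0000], ω = ẑ
J2: z=[0.3090, -0.9511, 0.0000] o=[0.4945, 0.1607, 0.1200] → [-0.5791, -0.1882, 0.5713, 0.3090, -0.9511, 0.0000]
J3: z=[0.8937, 0.2904, 0.3420] o=[0.6507, 0.2114, -0.3311] → [0.3365, -0.7915, -0.2073, 0.8937, 0.2904, 0.3420]
J4: z=[0.8937, 0.2904, 0.3420] o=[1.1657, -0.1830, -0.5524] → [0.2659, -1.1655, 0.2948, 0.8937, 0.2904, 0.3420]
J5: z=[0.1351, -0.9011, 0.4119] o=[0.8748, 0.0359, 0.0219] → [-0.6748, -0.0003, 0.2208, 0.1351, -0.9011, 0.4119]
q̇ = J⁺·V = [0.8720, 0.2800, -0.8540, 0.3890, -0.3460]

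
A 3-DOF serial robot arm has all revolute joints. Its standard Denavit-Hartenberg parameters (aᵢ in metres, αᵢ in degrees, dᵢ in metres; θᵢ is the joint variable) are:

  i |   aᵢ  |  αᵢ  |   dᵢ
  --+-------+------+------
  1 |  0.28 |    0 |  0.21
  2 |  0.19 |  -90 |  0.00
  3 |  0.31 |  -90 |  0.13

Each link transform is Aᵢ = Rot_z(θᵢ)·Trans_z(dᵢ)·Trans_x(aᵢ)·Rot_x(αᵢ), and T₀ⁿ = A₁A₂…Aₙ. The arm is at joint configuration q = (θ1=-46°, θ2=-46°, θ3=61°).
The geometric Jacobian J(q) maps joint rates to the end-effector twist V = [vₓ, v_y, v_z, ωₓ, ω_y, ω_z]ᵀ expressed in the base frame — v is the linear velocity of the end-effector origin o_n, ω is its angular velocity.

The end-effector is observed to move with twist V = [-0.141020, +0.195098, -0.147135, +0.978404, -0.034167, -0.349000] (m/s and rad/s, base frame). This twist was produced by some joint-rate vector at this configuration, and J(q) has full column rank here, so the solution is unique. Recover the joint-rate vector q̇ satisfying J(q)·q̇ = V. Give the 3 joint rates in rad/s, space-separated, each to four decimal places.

-0.1490 -0.2000 0.9790

o_n = [0.3125, -0.5460, -0.0611]
J₁: ẑ×o_n = [0.5460, 0.3125, -0.0000], ω = ẑ
J2: z=[0.0000, 0.0000, 1.0000] o=[0.1945, -0.2014, 0.2100] → [0.3446, 0.1180, -0.0000, 0.0000, 0.0000, 1.0000]
J3: z=[0.9994, -0.0349, 0.0000] o=[0.1879, -0.3913, 0.2100] → [0.0095, 0.2710, -0.1503, 0.9994, -0.0349, 0.0000]
q̇ = J⁺·V = [-0.1490, -0.2000, 0.9790]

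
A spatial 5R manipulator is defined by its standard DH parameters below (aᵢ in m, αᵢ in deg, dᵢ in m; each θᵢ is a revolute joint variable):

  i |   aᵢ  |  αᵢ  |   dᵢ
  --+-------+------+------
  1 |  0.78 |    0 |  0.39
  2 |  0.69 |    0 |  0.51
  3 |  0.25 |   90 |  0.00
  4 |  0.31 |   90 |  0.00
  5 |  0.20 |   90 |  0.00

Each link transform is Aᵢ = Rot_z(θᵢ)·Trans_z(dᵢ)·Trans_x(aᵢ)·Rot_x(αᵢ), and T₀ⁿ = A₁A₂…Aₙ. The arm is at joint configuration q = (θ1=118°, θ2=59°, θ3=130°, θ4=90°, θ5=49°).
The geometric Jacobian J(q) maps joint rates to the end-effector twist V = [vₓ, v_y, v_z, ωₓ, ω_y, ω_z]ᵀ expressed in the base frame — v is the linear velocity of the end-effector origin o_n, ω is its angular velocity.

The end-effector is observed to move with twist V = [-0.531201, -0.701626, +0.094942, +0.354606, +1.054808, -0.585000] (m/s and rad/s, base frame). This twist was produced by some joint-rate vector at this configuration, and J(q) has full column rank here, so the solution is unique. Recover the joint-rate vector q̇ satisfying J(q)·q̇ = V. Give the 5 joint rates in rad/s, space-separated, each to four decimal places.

o_n = [-1.0253, 0.4343, 1.3412]
J₁: ẑ×o_n = [-0.4343, -1.0253, 0.0000], ω = ẑ
J2: z=[0.0000, 0.0000, 1.0000] o=[-0.3662, 0.6887, 0.3900] → [0.2544, -0.6591, 0.0000, 0.0000, 0.0000, 1.0000]
J3: z=[0.0000, 0.0000, 1.0000] o=[-1.0552, 0.7248, 0.9000] → [0.2905, 0.0299, -0.0000, 0.0000, 0.0000, 1.0000]
J4: z=[-0.7986, -0.6018, 0.0000] o=[-0.9048, 0.5252, 0.9000] → [-0.2655, 0.3524, -0.0000, -0.7986, -0.6018, 0.0000]
J5: z=[0.6018, -0.7986, -0.0000] o=[-0.9048, 0.5252, 1.2100] → [-0.1048, -0.0790, -0.1509, 0.6018, -0.7986, -0.0000]
q̇ = J⁺·V = [0.9700, -0.8900, -0.6650, -0.9180, -0.6290]

0.9700 -0.8900 -0.6650 -0.9180 -0.6290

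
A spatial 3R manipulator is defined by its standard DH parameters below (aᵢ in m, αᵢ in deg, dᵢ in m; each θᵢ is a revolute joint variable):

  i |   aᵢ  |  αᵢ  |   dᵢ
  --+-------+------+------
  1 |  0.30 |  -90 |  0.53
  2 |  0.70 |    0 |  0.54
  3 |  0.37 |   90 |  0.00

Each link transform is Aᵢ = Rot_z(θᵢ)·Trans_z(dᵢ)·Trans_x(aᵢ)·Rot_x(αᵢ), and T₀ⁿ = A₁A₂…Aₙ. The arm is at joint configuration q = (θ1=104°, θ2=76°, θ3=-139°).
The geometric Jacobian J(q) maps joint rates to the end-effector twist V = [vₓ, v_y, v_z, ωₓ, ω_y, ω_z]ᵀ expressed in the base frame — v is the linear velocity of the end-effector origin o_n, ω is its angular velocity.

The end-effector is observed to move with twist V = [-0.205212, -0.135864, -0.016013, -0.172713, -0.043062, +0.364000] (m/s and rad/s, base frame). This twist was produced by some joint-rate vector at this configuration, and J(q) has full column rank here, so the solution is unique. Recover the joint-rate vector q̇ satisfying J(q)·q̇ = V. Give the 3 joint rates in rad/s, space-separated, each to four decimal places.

o_n = [-0.6781, 0.4878, 0.1805]
J₁: ẑ×o_n = [-0.4878, -0.6781, 0.0000], ω = ẑ
J2: z=[-0.9703, -0.2419, 0.0000] o=[-0.0726, 0.2911, 0.5300] → [0.0846, -0.3392, -0.3373, -0.9703, -0.2419, 0.0000]
J3: z=[-0.9703, -0.2419, 0.0000] o=[-0.6375, 0.3248, -0.1492] → [-0.0798, 0.3199, -0.1680, -0.9703, -0.2419, 0.0000]
q̇ = J⁺·V = [0.3640, -0.0820, 0.2600]

0.3640 -0.0820 0.2600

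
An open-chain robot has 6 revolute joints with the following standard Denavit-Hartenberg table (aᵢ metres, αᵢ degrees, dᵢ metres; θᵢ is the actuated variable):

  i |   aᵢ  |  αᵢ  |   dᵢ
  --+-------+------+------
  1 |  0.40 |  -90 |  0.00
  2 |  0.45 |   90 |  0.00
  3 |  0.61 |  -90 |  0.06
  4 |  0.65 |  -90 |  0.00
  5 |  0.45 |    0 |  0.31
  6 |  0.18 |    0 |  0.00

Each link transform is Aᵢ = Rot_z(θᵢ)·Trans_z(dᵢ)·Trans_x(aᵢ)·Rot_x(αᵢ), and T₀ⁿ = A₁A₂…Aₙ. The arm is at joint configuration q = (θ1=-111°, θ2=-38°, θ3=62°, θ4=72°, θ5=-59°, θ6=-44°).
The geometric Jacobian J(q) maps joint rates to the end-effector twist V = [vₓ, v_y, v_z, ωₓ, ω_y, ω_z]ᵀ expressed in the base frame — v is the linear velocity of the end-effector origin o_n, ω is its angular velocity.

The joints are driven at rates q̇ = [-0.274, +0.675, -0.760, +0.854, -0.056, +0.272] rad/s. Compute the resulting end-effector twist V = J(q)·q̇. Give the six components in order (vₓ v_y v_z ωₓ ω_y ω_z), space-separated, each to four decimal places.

-0.7423 0.2669 -0.3262 0.8929 -0.1701 -1.4491

o_n = [0.3288, -1.2955, -0.5204]
J₁: ẑ×o_n = [1.2955, 0.3288, -0.0000], ω = ẑ
J2: z=[0.9336, -0.3584, 0.0000] o=[-0.1433, -0.3734, 0.0000] → [0.1865, 0.4859, -0.6916, 0.9336, -0.3584, 0.0000]
J3: z=[0.2206, 0.5748, 0.7880] o=[-0.2704, -0.7045, 0.2770] → [0.0074, 0.6482, -0.4748, 0.2206, 0.5748, 0.7880]
J4: z=[0.6876, 0.4813, -0.5436] o=[0.1648, -1.0737, 0.5006] → [-0.6120, 0.6129, -0.2315, 0.6876, 0.4813, -0.5436]
J5: z=[-0.7260, 0.4518, -0.5184] o=[0.1673, -1.5619, 0.0716] → [-0.1293, -0.5135, -0.2664, -0.7260, 0.4518, -0.5184]
J6: z=[-0.7260, 0.4518, -0.5184] o=[0.2084, -1.4103, -0.4518] → [0.0285, -0.1123, -0.1378, -0.7260, 0.4518, -0.5184]
V = J·q̇ = [-0.7423, 0.2669, -0.3262, 0.8929, -0.1701, -1.4491]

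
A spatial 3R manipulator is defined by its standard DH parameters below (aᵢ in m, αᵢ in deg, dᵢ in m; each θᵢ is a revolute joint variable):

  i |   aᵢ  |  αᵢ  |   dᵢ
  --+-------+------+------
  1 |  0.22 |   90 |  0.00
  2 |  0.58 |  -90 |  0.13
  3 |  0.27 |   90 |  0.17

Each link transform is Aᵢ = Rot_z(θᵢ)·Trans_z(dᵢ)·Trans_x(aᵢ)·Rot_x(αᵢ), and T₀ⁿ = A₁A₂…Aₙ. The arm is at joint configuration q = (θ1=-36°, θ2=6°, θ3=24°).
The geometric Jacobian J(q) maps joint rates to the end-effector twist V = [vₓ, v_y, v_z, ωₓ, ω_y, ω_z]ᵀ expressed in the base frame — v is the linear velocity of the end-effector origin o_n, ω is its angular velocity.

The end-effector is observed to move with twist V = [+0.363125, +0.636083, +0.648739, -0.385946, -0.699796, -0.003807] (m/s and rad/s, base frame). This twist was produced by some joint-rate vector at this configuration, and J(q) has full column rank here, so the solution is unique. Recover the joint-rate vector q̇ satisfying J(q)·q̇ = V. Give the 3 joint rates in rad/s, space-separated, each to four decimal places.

o_n = [0.8169, -0.6184, 0.2555]
J₁: ẑ×o_n = [0.6184, 0.8169, -0.0000], ω = ẑ
J2: z=[-0.5878, -0.8090, 0.0000] o=[0.1780, -0.1293, 0.0000] → [-0.2067, 0.1502, 0.8044, -0.5878, -0.8090, 0.0000]
J3: z=[-0.0846, 0.0614, 0.9945] o=[0.5682, -0.5735, 0.0606] → [0.0566, 0.2637, -0.0115, -0.0846, 0.0614, 0.9945]
q̇ = J⁺·V = [0.9390, 0.7930, -0.9480]

0.9390 0.7930 -0.9480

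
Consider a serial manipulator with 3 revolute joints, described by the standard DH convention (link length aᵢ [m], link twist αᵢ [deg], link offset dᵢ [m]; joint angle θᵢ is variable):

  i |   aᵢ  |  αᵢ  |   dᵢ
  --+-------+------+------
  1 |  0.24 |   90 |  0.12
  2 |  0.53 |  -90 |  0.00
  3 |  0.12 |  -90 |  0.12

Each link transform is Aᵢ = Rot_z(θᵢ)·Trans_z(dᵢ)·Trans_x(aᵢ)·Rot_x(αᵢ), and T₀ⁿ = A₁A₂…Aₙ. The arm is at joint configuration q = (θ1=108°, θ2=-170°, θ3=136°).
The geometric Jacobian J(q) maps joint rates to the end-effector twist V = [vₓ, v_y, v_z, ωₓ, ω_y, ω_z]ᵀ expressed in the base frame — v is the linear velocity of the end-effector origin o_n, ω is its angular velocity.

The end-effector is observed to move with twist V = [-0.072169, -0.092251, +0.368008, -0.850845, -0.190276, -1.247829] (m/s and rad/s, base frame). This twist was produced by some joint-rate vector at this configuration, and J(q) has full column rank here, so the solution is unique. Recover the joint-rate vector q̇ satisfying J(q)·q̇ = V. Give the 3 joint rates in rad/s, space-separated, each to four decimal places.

o_n = [-0.0249, -0.1932, -0.0752]
J₁: ẑ×o_n = [0.1932, -0.0249, 0.0000], ω = ẑ
J2: z=[0.9511, 0.3090, 0.0000] o=[-0.0742, 0.2283, 0.1200] → [-0.0603, 0.1857, -0.4161, 0.9511, 0.3090, 0.0000]
J3: z=[-0.0537, 0.1651, -0.9848] o=[0.0871, -0.2681, 0.0280] → [0.0567, 0.1047, 0.0145, -0.0537, 0.1651, -0.9848]
q̇ = J⁺·V = [-0.7830, -0.8680, 0.4720]

-0.7830 -0.8680 0.4720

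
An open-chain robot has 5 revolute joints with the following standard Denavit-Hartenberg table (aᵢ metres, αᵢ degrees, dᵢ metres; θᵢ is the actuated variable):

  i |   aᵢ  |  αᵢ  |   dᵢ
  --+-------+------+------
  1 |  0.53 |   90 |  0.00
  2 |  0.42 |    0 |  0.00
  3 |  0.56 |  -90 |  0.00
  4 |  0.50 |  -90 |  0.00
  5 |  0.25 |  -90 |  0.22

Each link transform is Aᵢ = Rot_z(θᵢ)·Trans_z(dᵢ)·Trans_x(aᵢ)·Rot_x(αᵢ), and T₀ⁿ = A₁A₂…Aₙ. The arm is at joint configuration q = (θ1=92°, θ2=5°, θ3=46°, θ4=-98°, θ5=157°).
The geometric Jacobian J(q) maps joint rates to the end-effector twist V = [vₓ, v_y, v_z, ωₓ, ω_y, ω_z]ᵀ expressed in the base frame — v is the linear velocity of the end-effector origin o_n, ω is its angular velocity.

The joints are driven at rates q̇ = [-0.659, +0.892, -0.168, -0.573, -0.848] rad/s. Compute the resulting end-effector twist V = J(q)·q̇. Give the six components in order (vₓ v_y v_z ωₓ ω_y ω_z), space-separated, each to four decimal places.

1.1864 -0.5229 0.5011 0.6085 -0.0620 -1.6722

o_n = [0.2457, 1.4997, 0.5505]
J₁: ẑ×o_n = [-1.4997, 0.2457, 0.0000], ω = ẑ
J2: z=[0.9994, 0.0349, 0.0000] o=[-0.0185, 0.5297, 0.0000] → [0.0192, -0.5501, 0.9602, 0.9994, 0.0349, 0.0000]
J3: z=[0.9994, 0.0349, 0.0000] o=[-0.0331, 0.9478, 0.0366] → [0.0179, -0.5135, 0.5418, 0.9994, 0.0349, 0.0000]
J4: z=[0.0271, -0.7767, 0.6293] o=[-0.0454, 1.3000, 0.4718] → [-0.1867, 0.1810, 0.2315, 0.0271, -0.7767, 0.6293]
J5: z=[0.1173, 0.6277, 0.7696] o=[0.4510, 1.2735, 0.4177] → [-0.0907, -0.1736, 0.1554, 0.1173, 0.6277, 0.7696]
V = J·q̇ = [1.1864, -0.5229, 0.5011, 0.6085, -0.0620, -1.6722]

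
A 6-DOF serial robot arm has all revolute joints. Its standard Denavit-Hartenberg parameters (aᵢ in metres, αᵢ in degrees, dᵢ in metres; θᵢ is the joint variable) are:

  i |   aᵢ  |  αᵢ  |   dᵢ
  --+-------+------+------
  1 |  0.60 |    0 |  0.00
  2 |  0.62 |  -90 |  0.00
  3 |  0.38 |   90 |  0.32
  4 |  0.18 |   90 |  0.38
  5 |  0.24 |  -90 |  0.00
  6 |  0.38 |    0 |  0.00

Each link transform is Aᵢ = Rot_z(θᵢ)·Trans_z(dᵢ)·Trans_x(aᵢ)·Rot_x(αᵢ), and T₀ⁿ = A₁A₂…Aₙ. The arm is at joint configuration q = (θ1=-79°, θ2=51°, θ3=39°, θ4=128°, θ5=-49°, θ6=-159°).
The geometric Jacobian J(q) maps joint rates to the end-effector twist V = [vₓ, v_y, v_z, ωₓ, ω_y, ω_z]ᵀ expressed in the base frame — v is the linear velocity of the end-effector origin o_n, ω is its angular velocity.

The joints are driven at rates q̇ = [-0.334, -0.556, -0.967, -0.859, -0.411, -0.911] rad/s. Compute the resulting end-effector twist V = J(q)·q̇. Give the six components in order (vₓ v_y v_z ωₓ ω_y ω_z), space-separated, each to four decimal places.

-0.5318 -1.4202 0.7511 -1.5683 -1.1615 -2.0846

o_n = [1.4397, -0.7428, 0.0965]
J₁: ẑ×o_n = [0.7428, 1.4397, -0.0000], ω = ẑ
J2: z=[0.0000, 0.0000, 1.0000] o=[0.1145, -0.5890, 0.0000] → [0.1538, 1.3252, -0.0000, 0.0000, 0.0000, 1.0000]
J3: z=[0.4695, 0.8829, 0.0000] o=[0.6619, -0.8800, 0.0000] → [0.0852, -0.0453, -0.6223, 0.4695, 0.8829, 0.0000]
J4: z=[0.5557, -0.2954, 0.7771] o=[1.0729, -0.7361, -0.2391] → [-0.0940, 0.0985, 0.1047, 0.5557, -0.2954, 0.7771]
J5: z=[0.8298, 0.2561, -0.4959] o=[1.2746, -0.6827, 0.1259] → [-0.0373, -0.0575, -0.0921, 0.8298, 0.2561, -0.4959]
J6: z=[0.3249, 0.5008, 0.8023] o=[1.1657, -0.4843, 0.0462] → [0.2326, 0.2034, -0.2212, 0.3249, 0.5008, 0.8023]
V = J·q̇ = [-0.5318, -1.4202, 0.7511, -1.5683, -1.1615, -2.0846]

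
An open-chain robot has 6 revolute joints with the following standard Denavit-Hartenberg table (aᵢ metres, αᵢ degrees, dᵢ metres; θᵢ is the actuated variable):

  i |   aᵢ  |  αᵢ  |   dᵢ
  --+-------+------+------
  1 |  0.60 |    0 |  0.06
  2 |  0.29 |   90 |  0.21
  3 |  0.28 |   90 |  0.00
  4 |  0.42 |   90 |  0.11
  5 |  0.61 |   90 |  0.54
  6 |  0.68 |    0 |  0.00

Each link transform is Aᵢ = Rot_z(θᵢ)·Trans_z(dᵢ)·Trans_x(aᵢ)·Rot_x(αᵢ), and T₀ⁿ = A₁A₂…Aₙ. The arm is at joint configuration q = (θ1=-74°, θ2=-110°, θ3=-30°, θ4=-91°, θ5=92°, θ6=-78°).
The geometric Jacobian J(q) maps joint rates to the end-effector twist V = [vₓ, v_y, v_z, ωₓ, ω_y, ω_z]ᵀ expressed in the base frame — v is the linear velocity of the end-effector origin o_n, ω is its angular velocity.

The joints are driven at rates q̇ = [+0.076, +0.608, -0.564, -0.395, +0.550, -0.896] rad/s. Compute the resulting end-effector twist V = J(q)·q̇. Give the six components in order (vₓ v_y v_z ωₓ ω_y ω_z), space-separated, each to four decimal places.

0.5752 0.1793 0.5880 0.2727 0.3227 1.3203

o_n = [-0.0662, -0.9574, -0.6747]
J₁: ẑ×o_n = [0.9574, -0.0662, 0.0000], ω = ẑ
J2: z=[0.0000, 0.0000, 1.0000] o=[0.1654, -0.5768, 0.0600] → [0.3807, -0.2316, 0.0000, 0.0000, 0.0000, 1.0000]
J3: z=[0.0698, 0.9976, 0.0000] o=[-0.1239, -0.5565, 0.2700] → [-0.9424, 0.0659, -0.0856, 0.0698, 0.9976, 0.0000]
J4: z=[0.4988, -0.0349, -0.8660] o=[-0.3658, -0.5396, 0.1300] → [-0.3338, 0.1419, -0.1980, 0.4988, -0.0349, -0.8660]
J5: z=[0.8650, -0.0430, 0.4999] o=[-0.3339, -0.9628, 0.0384] → [0.0280, 0.7507, 0.0162, 0.8650, -0.0430, 0.4999]
J6: z=[-0.0372, -0.9991, -0.0215] o=[0.4384, -0.9860, -0.2198] → [0.4551, -0.0061, -0.5052, -0.0372, -0.9991, -0.0215]
V = J·q̇ = [0.5752, 0.1793, 0.5880, 0.2727, 0.3227, 1.3203]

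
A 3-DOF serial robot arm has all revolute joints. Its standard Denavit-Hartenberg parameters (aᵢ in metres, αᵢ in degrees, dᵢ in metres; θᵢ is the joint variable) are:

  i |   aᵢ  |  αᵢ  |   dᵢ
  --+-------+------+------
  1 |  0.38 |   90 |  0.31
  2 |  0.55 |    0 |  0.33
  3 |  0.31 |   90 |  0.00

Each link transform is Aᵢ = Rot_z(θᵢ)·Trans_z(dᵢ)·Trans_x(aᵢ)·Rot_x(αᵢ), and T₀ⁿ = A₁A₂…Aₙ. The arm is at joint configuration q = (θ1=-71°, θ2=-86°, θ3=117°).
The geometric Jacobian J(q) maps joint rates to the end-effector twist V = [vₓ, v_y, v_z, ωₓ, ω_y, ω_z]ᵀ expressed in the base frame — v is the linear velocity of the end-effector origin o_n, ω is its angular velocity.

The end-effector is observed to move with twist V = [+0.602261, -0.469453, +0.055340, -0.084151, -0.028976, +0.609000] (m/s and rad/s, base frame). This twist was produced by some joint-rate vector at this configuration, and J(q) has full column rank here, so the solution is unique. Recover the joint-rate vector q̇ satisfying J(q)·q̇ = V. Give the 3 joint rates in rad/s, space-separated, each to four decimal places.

0.6090 0.8260 -0.7370

o_n = [-0.0893, -0.7543, -0.0790]
J₁: ẑ×o_n = [0.7543, -0.0893, 0.0000], ω = ẑ
J2: z=[-0.9455, -0.3256, 0.0000] o=[0.1237, -0.3593, 0.3100] → [0.1266, -0.3678, 0.3041, -0.9455, -0.3256, 0.0000]
J3: z=[-0.9455, -0.3256, 0.0000] o=[-0.1758, -0.5030, -0.2387] → [-0.0520, 0.1510, 0.2657, -0.9455, -0.3256, 0.0000]
q̇ = J⁺·V = [0.6090, 0.8260, -0.7370]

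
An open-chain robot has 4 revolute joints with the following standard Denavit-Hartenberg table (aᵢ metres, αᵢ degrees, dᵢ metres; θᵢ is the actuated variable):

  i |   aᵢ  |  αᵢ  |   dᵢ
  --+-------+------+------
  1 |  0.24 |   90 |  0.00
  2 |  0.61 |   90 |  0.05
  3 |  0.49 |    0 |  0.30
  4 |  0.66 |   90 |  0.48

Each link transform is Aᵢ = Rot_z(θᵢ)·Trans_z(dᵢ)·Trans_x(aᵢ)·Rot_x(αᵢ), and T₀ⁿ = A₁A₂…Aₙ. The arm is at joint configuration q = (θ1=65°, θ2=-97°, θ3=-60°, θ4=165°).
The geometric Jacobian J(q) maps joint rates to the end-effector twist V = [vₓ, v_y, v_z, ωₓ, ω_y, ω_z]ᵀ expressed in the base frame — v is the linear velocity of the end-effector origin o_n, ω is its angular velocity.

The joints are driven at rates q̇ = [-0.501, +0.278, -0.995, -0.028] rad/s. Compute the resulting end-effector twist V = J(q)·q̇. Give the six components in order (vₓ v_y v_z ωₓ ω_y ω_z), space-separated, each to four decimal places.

o_n = [-0.0225, -0.6709, -0.5840]
J₁: ẑ×o_n = [0.6709, -0.0225, 0.0000], ω = ẑ
J2: z=[0.9063, -0.4226, 0.0000] o=[0.1014, 0.2175, 0.0000] → [0.2468, 0.5293, -0.8576, 0.9063, -0.4226, 0.0000]
J3: z=[-0.4195, -0.8996, 0.1219] o=[0.1153, 0.1290, -0.6055] → [0.0782, -0.0078, 0.2116, -0.4195, -0.8996, 0.1219]
J4: z=[-0.4195, -0.8996, 0.1219] o=[-0.4077, 0.0114, -0.8121] → [-0.1220, 0.1426, 0.6328, -0.4195, -0.8996, 0.1219]
V = J·q̇ = [-0.3419, 0.1622, -0.4666, 0.6811, 0.8028, -0.6257]

-0.3419 0.1622 -0.4666 0.6811 0.8028 -0.6257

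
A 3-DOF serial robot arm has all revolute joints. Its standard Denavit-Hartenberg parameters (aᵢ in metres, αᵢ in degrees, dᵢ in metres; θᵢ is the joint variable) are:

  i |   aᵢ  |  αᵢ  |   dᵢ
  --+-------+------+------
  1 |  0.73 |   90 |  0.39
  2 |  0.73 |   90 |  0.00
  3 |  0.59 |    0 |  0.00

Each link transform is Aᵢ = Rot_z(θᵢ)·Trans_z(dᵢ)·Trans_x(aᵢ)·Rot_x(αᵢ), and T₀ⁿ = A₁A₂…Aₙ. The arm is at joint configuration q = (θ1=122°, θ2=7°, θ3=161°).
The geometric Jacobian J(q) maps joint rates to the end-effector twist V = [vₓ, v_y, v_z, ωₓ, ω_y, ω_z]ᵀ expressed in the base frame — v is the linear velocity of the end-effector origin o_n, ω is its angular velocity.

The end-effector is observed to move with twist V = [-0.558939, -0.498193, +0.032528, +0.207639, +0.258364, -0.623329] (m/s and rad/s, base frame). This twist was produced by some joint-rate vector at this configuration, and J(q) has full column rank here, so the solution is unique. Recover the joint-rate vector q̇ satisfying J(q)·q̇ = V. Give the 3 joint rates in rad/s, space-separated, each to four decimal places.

o_n = [-0.3145, 0.8658, 0.4110]
J₁: ẑ×o_n = [-0.8658, -0.3145, 0.0000], ω = ẑ
J2: z=[0.8480, 0.5299, 0.0000] o=[-0.3868, 0.6191, 0.3900] → [0.0111, -0.0178, 0.1709, 0.8480, 0.5299, 0.0000]
J3: z=[-0.0646, 0.1034, -0.9925] o=[-0.7708, 1.2335, 0.4790] → [-0.3721, -0.4573, -0.0234, -0.0646, 0.1034, -0.9925]
q̇ = J⁺·V = [0.2650, 0.3130, 0.8950]

0.2650 0.3130 0.8950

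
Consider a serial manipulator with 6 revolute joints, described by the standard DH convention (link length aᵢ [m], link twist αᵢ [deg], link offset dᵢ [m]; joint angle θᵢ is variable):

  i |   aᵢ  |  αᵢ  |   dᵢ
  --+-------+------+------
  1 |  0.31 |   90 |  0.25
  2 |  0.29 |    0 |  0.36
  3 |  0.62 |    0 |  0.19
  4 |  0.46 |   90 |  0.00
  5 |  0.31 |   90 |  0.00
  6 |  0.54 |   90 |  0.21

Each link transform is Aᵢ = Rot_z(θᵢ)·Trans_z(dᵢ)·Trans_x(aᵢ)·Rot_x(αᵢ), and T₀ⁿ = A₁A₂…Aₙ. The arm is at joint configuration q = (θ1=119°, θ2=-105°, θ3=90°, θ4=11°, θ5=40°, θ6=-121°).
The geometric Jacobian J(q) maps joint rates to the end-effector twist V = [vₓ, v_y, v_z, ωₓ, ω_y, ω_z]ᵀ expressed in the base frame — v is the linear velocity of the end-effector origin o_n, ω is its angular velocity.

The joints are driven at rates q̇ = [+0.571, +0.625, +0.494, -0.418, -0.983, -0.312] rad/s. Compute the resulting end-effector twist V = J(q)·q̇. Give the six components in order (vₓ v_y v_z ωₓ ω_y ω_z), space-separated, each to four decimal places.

o_n = [-0.3612, 1.4965, 0.2279]
J₁: ẑ×o_n = [-1.4965, -0.3612, 0.0000], ω = ẑ
J2: z=[0.8746, 0.4848, 0.0000] o=[-0.1503, 0.2711, 0.2500] → [-0.0107, 0.0193, 1.1740, 0.8746, 0.4848, 0.0000]
J3: z=[0.8746, 0.4848, 0.0000] o=[0.2010, 0.3800, -0.0301] → [0.1251, -0.2257, 1.2491, 0.8746, 0.4848, 0.0000]
J4: z=[0.8746, 0.4848, 0.0000] o=[0.0768, 0.9959, -0.1906] → [0.2029, -0.3661, 0.6502, 0.8746, 0.4848, 0.0000]
J5: z=[0.0338, -0.0610, -0.9976] o=[-0.1457, 1.3973, -0.2227] → [0.0715, 0.1998, -0.0098, 0.0338, -0.0610, -0.9976]
J6: z=[-0.9809, 0.1894, -0.0448] o=[-0.0862, 1.7011, -0.2392] → [0.0793, 0.4706, 0.2527, -0.9809, 0.1894, -0.0448]
V = J·q̇ = [-0.9793, -0.4959, 1.0098, 0.8859, 0.3407, 1.5656]

-0.9793 -0.4959 1.0098 0.8859 0.3407 1.5656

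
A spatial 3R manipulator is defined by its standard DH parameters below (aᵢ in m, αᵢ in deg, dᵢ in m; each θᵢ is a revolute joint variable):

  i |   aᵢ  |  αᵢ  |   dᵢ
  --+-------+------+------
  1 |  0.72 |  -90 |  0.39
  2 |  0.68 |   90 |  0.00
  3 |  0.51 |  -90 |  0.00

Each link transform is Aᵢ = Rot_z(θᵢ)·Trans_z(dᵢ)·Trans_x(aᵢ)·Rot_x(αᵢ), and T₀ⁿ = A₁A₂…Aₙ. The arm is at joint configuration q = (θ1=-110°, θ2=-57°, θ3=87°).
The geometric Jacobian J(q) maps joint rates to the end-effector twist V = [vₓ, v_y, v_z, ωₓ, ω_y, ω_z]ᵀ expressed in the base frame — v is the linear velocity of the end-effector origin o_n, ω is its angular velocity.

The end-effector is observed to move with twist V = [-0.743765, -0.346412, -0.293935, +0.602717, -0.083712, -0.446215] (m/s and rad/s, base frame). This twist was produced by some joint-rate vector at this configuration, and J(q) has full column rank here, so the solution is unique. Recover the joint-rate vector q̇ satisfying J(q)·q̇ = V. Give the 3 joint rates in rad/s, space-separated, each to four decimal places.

o_n = [0.1007, -1.2124, 0.9827]
J₁: ẑ×o_n = [1.2124, 0.1007, -0.0000], ω = ẑ
J2: z=[0.9397, -0.3420, 0.0000] o=[-0.2463, -0.6766, 0.3900] → [-0.2027, -0.5569, -0.3849, 0.9397, -0.3420, 0.0000]
J3: z=[0.2868, 0.7881, 0.5446] o=[-0.3729, -1.0246, 0.9603] → [0.1200, 0.2515, -0.4271, 0.2868, 0.7881, 0.5446]
q̇ = J⁺·V = [-0.5290, 0.5950, 0.1520]

-0.5290 0.5950 0.1520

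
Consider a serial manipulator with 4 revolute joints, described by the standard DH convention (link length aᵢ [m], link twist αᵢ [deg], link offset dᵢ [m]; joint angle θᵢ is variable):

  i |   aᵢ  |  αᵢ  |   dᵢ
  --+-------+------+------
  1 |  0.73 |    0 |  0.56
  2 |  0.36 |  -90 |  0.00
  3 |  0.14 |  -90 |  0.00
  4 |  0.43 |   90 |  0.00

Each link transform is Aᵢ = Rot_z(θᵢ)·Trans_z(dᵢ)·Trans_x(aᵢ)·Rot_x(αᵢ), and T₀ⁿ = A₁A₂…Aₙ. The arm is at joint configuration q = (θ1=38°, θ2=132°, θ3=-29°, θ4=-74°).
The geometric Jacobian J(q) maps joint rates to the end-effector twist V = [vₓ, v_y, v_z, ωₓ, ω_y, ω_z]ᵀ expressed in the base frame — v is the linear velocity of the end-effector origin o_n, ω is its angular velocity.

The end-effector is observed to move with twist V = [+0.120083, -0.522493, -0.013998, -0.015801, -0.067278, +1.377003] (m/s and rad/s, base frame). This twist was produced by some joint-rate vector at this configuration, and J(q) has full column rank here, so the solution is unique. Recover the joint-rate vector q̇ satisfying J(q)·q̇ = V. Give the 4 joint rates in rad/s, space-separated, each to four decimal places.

0.6480 0.7360 0.0690 0.0080

o_n = [-0.0737, 0.1441, 0.6853]
J₁: ẑ×o_n = [-0.1441, -0.0737, 0.0000], ω = ẑ
J2: z=[0.0000, 0.0000, 1.0000] o=[0.5752, 0.4494, 0.5600] → [0.3053, -0.6490, 0.0000, 0.0000, 0.0000, 1.0000]
J3: z=[-0.1736, -0.9848, 0.0000] o=[0.2207, 0.5119, 0.5600] → [-0.1234, 0.0218, -0.2261, -0.1736, -0.9848, 0.0000]
J4: z=[-0.4774, 0.0842, -0.8746] o=[0.1001, 0.5332, 0.6279] → [-0.3354, 0.1795, 0.2004, -0.4774, 0.0842, -0.8746]
q̇ = J⁺·V = [0.6480, 0.7360, 0.0690, 0.0080]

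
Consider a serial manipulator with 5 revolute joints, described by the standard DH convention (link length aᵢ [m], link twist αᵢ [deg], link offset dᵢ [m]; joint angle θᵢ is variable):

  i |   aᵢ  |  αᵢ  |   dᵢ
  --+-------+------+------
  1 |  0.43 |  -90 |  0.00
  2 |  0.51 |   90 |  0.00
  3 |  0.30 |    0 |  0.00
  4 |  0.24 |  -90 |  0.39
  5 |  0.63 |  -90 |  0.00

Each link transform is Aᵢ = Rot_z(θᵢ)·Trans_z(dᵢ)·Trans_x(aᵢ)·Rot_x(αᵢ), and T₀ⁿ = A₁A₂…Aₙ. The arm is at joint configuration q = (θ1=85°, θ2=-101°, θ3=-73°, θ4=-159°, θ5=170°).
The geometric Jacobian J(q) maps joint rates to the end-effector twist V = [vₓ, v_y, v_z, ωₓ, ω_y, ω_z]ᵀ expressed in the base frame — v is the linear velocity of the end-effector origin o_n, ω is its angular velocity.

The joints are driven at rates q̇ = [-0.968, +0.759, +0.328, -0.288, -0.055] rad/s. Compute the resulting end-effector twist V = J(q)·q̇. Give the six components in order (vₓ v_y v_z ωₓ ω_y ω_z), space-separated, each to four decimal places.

o_n = [0.5841, -0.0553, 0.7631]
J₁: ẑ×o_n = [0.0553, 0.5841, -0.0000], ω = ẑ
J2: z=[-0.9962, 0.0872, 0.0000] o=[0.0375, 0.4284, 0.0000] → [0.0665, 0.7602, 0.4342, -0.9962, 0.0872, 0.0000]
J3: z=[-0.0856, -0.9779, -0.1908] o=[0.0290, 0.3314, 0.5006] → [-0.3305, -0.0835, 0.5759, -0.0856, -0.9779, -0.1908]
J4: z=[-0.0856, -0.9779, -0.1908] o=[0.3133, 0.2897, 0.5867] → [-0.2383, -0.0366, 0.2943, -0.0856, -0.9779, -0.1908]
J5: z=[0.6264, 0.0961, -0.7735] o=[0.0940, -0.0471, 0.3673] → [0.0317, -0.6270, -0.0523, 0.6264, 0.0961, -0.7735]
V = J·q̇ = [-0.0446, 0.0292, 0.4366, -0.7940, 0.0217, -0.9331]

-0.0446 0.0292 0.4366 -0.7940 0.0217 -0.9331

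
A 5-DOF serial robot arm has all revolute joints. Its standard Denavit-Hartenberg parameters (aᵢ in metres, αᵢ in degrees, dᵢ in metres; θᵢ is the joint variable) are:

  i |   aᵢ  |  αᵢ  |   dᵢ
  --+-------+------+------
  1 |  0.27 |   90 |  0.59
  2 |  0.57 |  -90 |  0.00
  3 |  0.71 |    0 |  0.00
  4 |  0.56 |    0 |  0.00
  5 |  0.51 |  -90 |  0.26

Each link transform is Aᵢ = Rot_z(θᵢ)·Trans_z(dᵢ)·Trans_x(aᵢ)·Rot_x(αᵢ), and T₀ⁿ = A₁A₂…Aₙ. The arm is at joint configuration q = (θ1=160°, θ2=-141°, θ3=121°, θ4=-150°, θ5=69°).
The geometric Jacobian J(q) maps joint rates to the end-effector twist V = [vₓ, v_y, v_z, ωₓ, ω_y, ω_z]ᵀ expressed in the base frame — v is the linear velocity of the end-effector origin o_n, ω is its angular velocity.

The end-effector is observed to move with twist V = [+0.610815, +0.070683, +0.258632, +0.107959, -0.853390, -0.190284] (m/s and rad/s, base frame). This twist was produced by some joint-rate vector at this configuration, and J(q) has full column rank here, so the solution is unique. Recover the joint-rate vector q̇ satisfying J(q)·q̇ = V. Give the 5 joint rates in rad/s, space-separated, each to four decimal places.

o_n = [0.1573, -0.7648, -0.2947]
J₁: ẑ×o_n = [0.7648, 0.1573, -0.0000], ω = ẑ
J2: z=[0.3420, 0.9397, 0.0000] o=[-0.2537, 0.0923, 0.5900] → [-0.8314, 0.3026, -0.6794, 0.3420, 0.9397, 0.0000]
J3: z=[-0.5914, 0.2152, -0.7771] o=[0.1625, -0.0592, 0.2313] → [-0.6616, -0.3070, 0.4184, -0.5914, 0.2152, -0.7771]
J4: z=[-0.5914, 0.2152, -0.7771] o=[-0.3127, -0.5338, 0.4614] → [-0.3423, -0.8124, 0.0354, -0.5914, 0.2152, -0.7771]
J5: z=[-0.5914, 0.2152, -0.7771] o=[0.1379, -0.4089, 0.1532] → [-0.3730, -0.2800, 0.2063, -0.5914, 0.2152, -0.7771]
q̇ = J⁺·V = [-0.6760, -0.7650, -0.9380, -0.3910, 0.7040]

-0.6760 -0.7650 -0.9380 -0.3910 0.7040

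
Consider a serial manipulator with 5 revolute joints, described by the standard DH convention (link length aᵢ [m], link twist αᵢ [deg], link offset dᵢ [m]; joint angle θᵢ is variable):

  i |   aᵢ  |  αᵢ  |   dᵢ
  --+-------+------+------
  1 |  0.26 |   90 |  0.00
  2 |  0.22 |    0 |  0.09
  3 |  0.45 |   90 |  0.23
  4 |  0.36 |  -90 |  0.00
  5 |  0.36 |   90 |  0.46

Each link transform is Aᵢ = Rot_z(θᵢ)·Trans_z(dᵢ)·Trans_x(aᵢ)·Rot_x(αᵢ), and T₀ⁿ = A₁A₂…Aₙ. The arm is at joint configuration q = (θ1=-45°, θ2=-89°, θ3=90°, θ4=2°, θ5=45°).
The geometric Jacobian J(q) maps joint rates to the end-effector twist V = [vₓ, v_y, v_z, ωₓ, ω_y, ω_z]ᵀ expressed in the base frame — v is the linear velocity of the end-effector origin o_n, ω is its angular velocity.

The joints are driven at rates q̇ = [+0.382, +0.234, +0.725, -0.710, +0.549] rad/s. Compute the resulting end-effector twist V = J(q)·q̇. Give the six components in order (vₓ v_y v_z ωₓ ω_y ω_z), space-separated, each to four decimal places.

0.8657 0.4480 1.1449 -1.0884 -1.0438 1.0916

o_n = [0.3579, -1.4910, 0.0528]
J₁: ẑ×o_n = [1.4910, 0.3579, -0.0000], ω = ẑ
J2: z=[-0.7071, -0.7071, 0.0000] o=[0.1838, -0.1838, 0.0000] → [-0.0374, 0.0374, 1.0474, -0.7071, -0.7071, 0.0000]
J3: z=[-0.7071, -0.7071, 0.0000] o=[0.1229, -0.2502, -0.2200] → [-0.1929, 0.1929, 1.0435, -0.7071, -0.7071, 0.0000]
J4: z=[0.0123, -0.0123, -0.9998] o=[0.2784, -0.7310, -0.2121] → [-0.7631, -0.0828, -0.0084, 0.0123, -0.0123, -0.9998]
J5: z=[-0.7313, -0.6820, -0.0006] o=[0.5239, -0.9942, -0.2058] → [-0.1767, 0.1893, 0.2501, -0.7313, -0.6820, -0.0006]
V = J·q̇ = [0.8657, 0.4480, 1.1449, -1.0884, -1.0438, 1.0916]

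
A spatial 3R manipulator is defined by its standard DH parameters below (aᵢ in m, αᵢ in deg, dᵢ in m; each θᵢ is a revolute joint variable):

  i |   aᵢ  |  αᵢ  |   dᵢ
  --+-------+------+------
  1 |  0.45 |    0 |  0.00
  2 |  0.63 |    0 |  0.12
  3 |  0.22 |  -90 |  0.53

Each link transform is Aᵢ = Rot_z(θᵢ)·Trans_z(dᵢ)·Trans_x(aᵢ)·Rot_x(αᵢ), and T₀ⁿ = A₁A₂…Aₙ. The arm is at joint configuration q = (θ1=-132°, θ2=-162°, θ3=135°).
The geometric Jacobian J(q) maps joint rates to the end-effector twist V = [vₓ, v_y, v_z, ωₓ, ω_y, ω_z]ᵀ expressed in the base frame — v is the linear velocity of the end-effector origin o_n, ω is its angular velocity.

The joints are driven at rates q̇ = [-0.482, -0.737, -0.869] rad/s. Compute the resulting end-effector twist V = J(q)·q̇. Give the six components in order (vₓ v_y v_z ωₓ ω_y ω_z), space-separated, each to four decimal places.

0.3758 0.2616 0.0000 0.0000 0.0000 -2.0880

o_n = [-0.2503, 0.1623, 0.6500]
J₁: ẑ×o_n = [-0.1623, -0.2503, 0.0000], ω = ẑ
J2: z=[0.0000, 0.0000, 1.0000] o=[-0.3011, -0.3344, 0.0000] → [-0.4967, 0.0509, 0.0000, 0.0000, 0.0000, 1.0000]
J3: z=[0.0000, 0.0000, 1.0000] o=[-0.0449, 0.2411, 0.1200] → [0.0788, -0.2054, 0.0000, 0.0000, 0.0000, 1.0000]
V = J·q̇ = [0.3758, 0.2616, 0.0000, 0.0000, 0.0000, -2.0880]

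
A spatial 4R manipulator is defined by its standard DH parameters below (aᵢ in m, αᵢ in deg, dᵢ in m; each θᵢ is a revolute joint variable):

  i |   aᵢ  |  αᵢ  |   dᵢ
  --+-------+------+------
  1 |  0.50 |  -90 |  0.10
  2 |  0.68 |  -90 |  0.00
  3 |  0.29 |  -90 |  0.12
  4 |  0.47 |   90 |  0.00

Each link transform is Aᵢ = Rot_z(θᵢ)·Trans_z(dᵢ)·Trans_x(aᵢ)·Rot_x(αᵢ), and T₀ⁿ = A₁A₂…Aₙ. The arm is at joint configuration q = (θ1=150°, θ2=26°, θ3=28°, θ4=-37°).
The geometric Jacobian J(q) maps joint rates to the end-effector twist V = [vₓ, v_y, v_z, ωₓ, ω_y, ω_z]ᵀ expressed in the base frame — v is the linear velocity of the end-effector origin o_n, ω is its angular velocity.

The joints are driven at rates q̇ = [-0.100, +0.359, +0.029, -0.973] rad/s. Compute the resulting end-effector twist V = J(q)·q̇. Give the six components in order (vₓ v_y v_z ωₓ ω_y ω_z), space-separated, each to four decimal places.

0.6643 -0.3442 -0.5633 -0.9536 -0.8560 -0.3263

o_n = [-1.1105, 1.0018, -0.8177]
J₁: ẑ×o_n = [-1.0018, -1.1105, 0.0000], ω = ẑ
J2: z=[-0.5000, -0.8660, 0.0000] o=[-0.4330, 0.2500, 0.1000] → [0.7948, -0.4589, -0.9626, -0.5000, -0.8660, 0.0000]
J3: z=[0.3796, -0.2192, -0.8988] o=[-0.9623, 0.5556, -0.1981] → [0.5369, 0.3684, 0.1369, 0.3796, -0.2192, -0.8988]
J4: z=[0.8069, 0.5537, 0.2058] o=[-1.0480, 0.7623, -0.4182] → [-0.2705, 0.3095, 0.2279, 0.8069, 0.5537, 0.2058]
V = J·q̇ = [0.6643, -0.3442, -0.5633, -0.9536, -0.8560, -0.3263]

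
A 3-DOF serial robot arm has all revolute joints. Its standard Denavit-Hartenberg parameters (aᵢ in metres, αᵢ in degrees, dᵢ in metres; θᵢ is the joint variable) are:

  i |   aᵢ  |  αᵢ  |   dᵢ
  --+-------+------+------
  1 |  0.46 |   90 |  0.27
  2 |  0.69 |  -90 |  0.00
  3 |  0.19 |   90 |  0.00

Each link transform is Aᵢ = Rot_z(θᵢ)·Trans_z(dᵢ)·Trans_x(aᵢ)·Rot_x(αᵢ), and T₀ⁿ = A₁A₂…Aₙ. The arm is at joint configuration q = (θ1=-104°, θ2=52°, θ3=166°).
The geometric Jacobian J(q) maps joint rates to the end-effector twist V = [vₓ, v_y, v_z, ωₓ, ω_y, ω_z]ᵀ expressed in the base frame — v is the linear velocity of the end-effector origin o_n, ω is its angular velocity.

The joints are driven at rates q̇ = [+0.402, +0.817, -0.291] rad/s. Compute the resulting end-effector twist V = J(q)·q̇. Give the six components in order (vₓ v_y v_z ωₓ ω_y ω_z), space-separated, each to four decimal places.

o_n = [-0.1420, -0.7595, 0.6685]
J₁: ẑ×o_n = [0.7595, -0.1420, 0.0000], ω = ẑ
J2: z=[-0.9703, 0.2419, 0.0000] o=[-0.1113, -0.4463, 0.2700] → [0.0964, 0.3866, 0.3113, -0.9703, 0.2419, 0.0000]
J3: z=[0.1906, 0.7646, 0.6157] o=[-0.2141, -0.8585, 0.8137] → [-0.1720, 0.0721, -0.0362, 0.1906, 0.7646, 0.6157]
V = J·q̇ = [0.4341, 0.2378, 0.2649, -0.8482, -0.0248, 0.2228]

0.4341 0.2378 0.2649 -0.8482 -0.0248 0.2228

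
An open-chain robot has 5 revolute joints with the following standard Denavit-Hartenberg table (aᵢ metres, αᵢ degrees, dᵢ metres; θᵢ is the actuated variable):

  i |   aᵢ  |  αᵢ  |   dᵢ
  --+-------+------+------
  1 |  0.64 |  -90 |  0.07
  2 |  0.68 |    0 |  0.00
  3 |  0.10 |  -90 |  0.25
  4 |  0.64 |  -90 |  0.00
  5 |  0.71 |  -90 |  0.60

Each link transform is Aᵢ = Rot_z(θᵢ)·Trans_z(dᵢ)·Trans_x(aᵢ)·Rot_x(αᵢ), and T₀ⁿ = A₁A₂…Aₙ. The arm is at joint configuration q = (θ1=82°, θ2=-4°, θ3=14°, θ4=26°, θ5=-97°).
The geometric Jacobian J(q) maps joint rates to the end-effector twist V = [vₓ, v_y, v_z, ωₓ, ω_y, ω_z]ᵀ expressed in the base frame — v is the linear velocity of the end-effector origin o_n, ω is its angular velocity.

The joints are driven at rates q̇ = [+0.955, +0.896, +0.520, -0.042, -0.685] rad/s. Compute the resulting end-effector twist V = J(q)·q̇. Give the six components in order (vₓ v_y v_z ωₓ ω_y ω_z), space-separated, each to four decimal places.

-1.7869 -0.6568 -0.7729 -1.9697 0.5828 0.9442

o_n = [0.7390, 1.4365, -0.6346]
J₁: ẑ×o_n = [-1.4365, 0.7390, 0.0000], ω = ẑ
J2: z=[-0.9903, 0.1392, 0.0000] o=[0.0891, 0.6338, 0.0700] → [-0.0981, -0.6978, -0.8853, -0.9903, 0.1392, 0.0000]
J3: z=[-0.9903, 0.1392, 0.0000] o=[0.1835, 1.3055, 0.1174] → [-0.1047, -0.7448, -0.2070, -0.9903, 0.1392, 0.0000]
J4: z=[-0.0242, -0.1720, -0.9848] o=[-0.0504, 1.4378, 0.1001] → [0.1250, -0.7952, 0.1358, -0.0242, -0.1720, -0.9848]
J5: z=[0.8300, -0.5526, 0.0761] o=[0.3063, 1.9598, 0.0002] → [0.3906, 0.5598, -0.1952, 0.8300, -0.5526, 0.0761]
V = J·q̇ = [-1.7869, -0.6568, -0.7729, -1.9697, 0.5828, 0.9442]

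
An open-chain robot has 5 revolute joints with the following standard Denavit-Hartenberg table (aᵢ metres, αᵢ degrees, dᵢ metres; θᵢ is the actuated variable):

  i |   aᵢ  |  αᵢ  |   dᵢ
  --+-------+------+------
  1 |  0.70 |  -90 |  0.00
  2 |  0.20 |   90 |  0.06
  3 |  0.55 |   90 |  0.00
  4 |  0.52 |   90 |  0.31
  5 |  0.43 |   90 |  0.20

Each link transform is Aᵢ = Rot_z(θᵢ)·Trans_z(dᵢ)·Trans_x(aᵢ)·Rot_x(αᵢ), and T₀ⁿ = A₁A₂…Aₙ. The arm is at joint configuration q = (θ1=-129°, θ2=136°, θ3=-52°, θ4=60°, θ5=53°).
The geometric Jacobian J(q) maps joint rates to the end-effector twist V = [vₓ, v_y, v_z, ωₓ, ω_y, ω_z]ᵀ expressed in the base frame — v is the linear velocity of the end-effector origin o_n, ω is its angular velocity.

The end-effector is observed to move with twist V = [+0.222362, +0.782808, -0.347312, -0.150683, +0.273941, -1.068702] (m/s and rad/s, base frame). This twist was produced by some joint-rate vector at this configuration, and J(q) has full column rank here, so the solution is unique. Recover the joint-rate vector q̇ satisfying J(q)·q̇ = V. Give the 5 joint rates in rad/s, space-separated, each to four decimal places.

0.0080 -0.8380 0.7390 -0.9940 0.0930

o_n = [-1.4715, 0.1199, -0.6703]
J₁: ẑ×o_n = [-0.1199, -1.4715, 0.0000], ω = ẑ
J2: z=[0.7771, -0.6293, 0.0000] o=[-0.4405, -0.5440, 0.0000] → [0.4218, 0.5209, -0.1328, 0.7771, -0.6293, 0.0000]
J3: z=[-0.4372, -0.5399, -0.7193] o=[-0.3034, -0.4700, -0.1389] → [0.7112, 0.6080, -0.8885, -0.4372, -0.5399, -0.7193]
J4: z=[-0.8352, -0.0531, 0.5474] o=[-0.4869, -0.0079, -0.3742] → [-0.0543, -0.7863, -0.1590, -0.8352, -0.0531, 0.5474]
J5: z=[-0.0704, 0.9975, -0.0107] o=[-1.0294, -0.0491, -0.6396] → [-0.0288, 0.0026, 0.4290, -0.0704, 0.9975, -0.0107]
q̇ = J⁺·V = [0.0080, -0.8380, 0.7390, -0.9940, 0.0930]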